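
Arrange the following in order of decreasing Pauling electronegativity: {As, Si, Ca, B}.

As, B, Si, Ca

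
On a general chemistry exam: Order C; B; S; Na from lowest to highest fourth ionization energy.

S < C < Na < B

After 3 electrons have been removed, what remains? C³⁺ still has 1 valence electron; B³⁺ is the bare [He] core; S³⁺ still has 3 valence electrons; Na³⁺ is already 2 electrons into the core.
Core electrons are held far more tightly than valence electrons, so Na and B top the IE_4 order.
Valence configurations: C³⁺ [He]2s¹, S³⁺ [Ne]3s²3p¹.
Tabulated IE_4 (kJ/mol): C 6223, B 25026, S 4556, Na 9543.
So the fourth ionization energies run S < C < Na < B.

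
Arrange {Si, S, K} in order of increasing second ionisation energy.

Si < S < K

Consider each +1 ion: Si⁺ still has 3 valence electrons; S⁺ still has 5 valence electrons; K⁺ is the bare [Ar] core.
Breaking into a closed-shell core is much more expensive than removing a leftover valence electron — K has the largest IE_2 here.
Valence configurations: Si⁺ [Ne]3s²3p¹, S⁺ [Ne]3s²3p³.
Approximate IE_2 values (kJ/mol): Si 1577, S 2252, K 3052.
Hence IE_2: Si < S < K.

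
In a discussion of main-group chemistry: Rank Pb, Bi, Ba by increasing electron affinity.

Ba is in period 6, group 2; Pb is in period 6, group 14; Bi is in period 6, group 15.
Electron affinity generally becomes more exothermic across a period toward the halogens and less exothermic down a group.
All lie in period 6, so electron affinity increases left to right.
So from lowest to highest: Ba < Pb < Bi.

Ba, Pb, Bi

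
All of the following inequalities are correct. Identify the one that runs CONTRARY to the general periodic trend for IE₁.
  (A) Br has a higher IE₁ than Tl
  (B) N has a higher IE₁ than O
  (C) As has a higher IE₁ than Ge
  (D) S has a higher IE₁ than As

The general trend: IE₁ increases across a period and decreases down a group.
(A) Br (period 4, group 17) vs Tl (period 6, group 13): the stated order agrees with the simple trend.
(B) N (period 2, group 15) vs O (period 2, group 16): the stated order contradicts the simple trend.
(C) As (period 4, group 15) vs Ge (period 4, group 14): the stated order agrees with the simple trend.
(D) S (period 3, group 16) vs As (period 4, group 15): the stated order agrees with the simple trend.
The exception is (B): pairing an electron in O's 2p⁴ costs repulsion energy, so O ionizes more easily than half-filled N (2p³).

(B)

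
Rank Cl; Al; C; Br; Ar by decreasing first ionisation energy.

IE₁ increases left→right with effective nuclear charge and decreases top→bottom as the valence shell moves farther out.
These span different periods and groups, so the two trends combine.
C > Al: both effects reinforce here, so C is clearly the higher of the two.
Br > C: the two effects oppose for this pair; the across-period effect wins (1140 vs 1086 kJ/mol).
Cl > Br: they share group 17; the group trend gives Cl the larger value.
Ar > Cl: both are in period 3; the period trend gives Ar the larger value.
Approximate values (kJ/mol): C 1086, Al 578, Cl 1251, Ar 1521, Br 1140.
So from highest to lowest: Ar > Cl > Br > C > Al.

Ar > Cl > Br > C > Al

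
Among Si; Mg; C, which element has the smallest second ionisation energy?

After 1 electron has been removed, what remains? Si⁺ still has 3 valence electrons; Mg⁺ still has 1 valence electron; C⁺ still has 3 valence electrons.
All are still removing valence electrons, so compare the +1 ions as you would atoms: IE_2 generally rises across a period (higher Z_eff) and falls down a group (larger shell), subject to the usual subshell exceptions.
Valence configurations: Si⁺ [Ne]3s²3p¹, Mg⁺ [Ne]3s¹, C⁺ [He]2s²2p¹.
Tabulated IE_2 (kJ/mol): Si 1577, Mg 1451, C 2353.
Overall IE_2 order: Mg < Si < C.

Mg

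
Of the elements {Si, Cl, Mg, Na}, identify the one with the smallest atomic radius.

Atomic radius shrinks across a period as nuclear charge pulls the same shell inward, and grows down a group as new shells are added.
All lie in period 3, so atomic radius increases right to left.
The smallest atomic radius among these belongs to Cl.

Cl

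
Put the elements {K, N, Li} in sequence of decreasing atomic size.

K > Li > N

Li is in period 2, group 1; N is in period 2, group 15; K is in period 4, group 1.
Radius decreases left→right (rising Z_eff, same n) and increases top→bottom (higher n).
Neither a single period nor a single group — weigh both effects.
Li > N: both are in period 2; the period trend gives Li the larger value.
K > Li: they share group 1; the group trend gives K the larger value.
For reference (pm): Li 133, N 71, K 196.
So from largest to smallest: K > Li > N.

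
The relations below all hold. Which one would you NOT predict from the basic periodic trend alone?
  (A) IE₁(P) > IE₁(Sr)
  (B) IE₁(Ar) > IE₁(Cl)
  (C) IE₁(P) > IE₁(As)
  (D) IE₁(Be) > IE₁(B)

The general trend: IE₁ increases across a period and decreases down a group.
(A) P (period 3, group 15) vs Sr (period 5, group 2): the stated order agrees with the simple trend.
(B) Ar (period 3, group 18) vs Cl (period 3, group 17): the stated order agrees with the simple trend.
(C) P (period 3, group 15) vs As (period 4, group 15): the stated order agrees with the simple trend.
(D) Be (period 2, group 2) vs B (period 2, group 13): the stated order contradicts the simple trend.
The exception is (D): removing B's lone 2p electron is easier than breaking Be's filled 2s².

(D)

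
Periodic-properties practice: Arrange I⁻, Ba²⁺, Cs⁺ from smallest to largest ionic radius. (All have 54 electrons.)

Ba²⁺, Cs⁺, I⁻

All of these have 54 electrons, so size is governed by nuclear charge alone: the more protons, the stronger the pull on the same electron cloud, and the smaller the ion.
Nuclear charges: Ba²⁺ (Z=56), Cs⁺ (Z=55), I⁻ (Z=53).
Smallest to largest: Ba²⁺ < Cs⁺ < I⁻.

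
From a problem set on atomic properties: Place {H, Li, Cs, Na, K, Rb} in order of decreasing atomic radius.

Radius decreases left→right (rising Z_eff, same n) and increases top→bottom (higher n).
All are in group 1, so atomic radius increases down the group.
So from largest to smallest: Cs > Rb > K > Na > Li > H.

Cs, Rb, K, Na, Li, H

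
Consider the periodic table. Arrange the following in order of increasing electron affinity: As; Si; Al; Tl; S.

Tl < Al < As < Si < S

Al is in period 3, group 13; Si is in period 3, group 14; S is in period 3, group 16; As is in period 4, group 15; Tl is in period 6, group 13.
EA tends to increase across a period and decrease down a group, though the pattern is less regular than for IE or radius.
These span different periods and groups, so the two trends combine.
Al > Tl: Al sits above Tl in group 13, so the down-group effect alone puts Al higher.
As > Al: period and group pull opposite ways; the across-period shift dominates (78 vs 42 kJ/mol).
Si > As: period and group pull opposite ways; the down-group shift dominates (134 vs 78 kJ/mol).
S > Si: both are in period 3; the period trend gives S the larger value.
Approximate values (kJ/mol): Al 42, Si 134, S 200, As 78, Tl 19.
So from lowest to highest: Tl < Al < As < Si < S.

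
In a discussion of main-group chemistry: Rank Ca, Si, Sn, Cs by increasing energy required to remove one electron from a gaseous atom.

Si is in period 3, group 14; Ca is in period 4, group 2; Sn is in period 5, group 14; Cs is in period 6, group 1.
IE₁ increases left→right with effective nuclear charge and decreases top→bottom as the valence shell moves farther out.
These span different periods and groups, so the two trends combine.
Ca > Cs: both effects reinforce here, so Ca is clearly the higher of the two.
Sn > Ca: period and group pull opposite ways; the across-period shift dominates (709 vs 590 kJ/mol).
Si > Sn: Si sits above Sn in group 14, so the down-group effect alone puts Si higher.
For reference (kJ/mol): Si 786, Ca 590, Sn 709, Cs 376.
So from lowest to highest: Cs < Ca < Sn < Si.

Cs < Ca < Sn < Si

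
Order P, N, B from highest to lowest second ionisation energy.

N, B, P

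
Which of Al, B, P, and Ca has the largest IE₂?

B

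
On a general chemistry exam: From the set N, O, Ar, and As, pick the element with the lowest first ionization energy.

As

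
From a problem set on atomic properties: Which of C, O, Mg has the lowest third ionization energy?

After 2 electrons have been removed, what remains? C²⁺ still has 2 valence electrons; O²⁺ still has 4 valence electrons; Mg²⁺ is the bare [Ne] core.
Core electrons are held far more tightly than valence electrons, so Mg tops the IE_3 order.
Valence configurations: C²⁺ [He]2s², O²⁺ [He]2s²2p².
Tabulated IE_3 (kJ/mol): C 4620, O 5300, Mg 7733.
So the third ionization energies run C < O < Mg.

C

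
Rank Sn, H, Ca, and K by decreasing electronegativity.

H is in period 1, group 1; K is in period 4, group 1; Ca is in period 4, group 2; Sn is in period 5, group 14.
EN rises left→right (higher Z_eff, smaller atoms) and falls top→bottom (larger, more shielded atoms).
Neither a single period nor a single group — weigh both effects.
Ca > K: Ca lies to the right of K in period 4, so the across-period effect alone puts Ca higher.
Sn > Ca: the two effects oppose for this pair; the across-period effect wins (1.96 vs 1.00).
H > Sn: period and group pull opposite ways; the down-group shift dominates (2.20 vs 1.96).
For reference (Pauling): H 2.20, K 0.82, Ca 1.00, Sn 1.96.
So from highest to lowest: H > Sn > Ca > K.

H > Sn > Ca > K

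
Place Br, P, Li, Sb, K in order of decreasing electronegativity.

Br > P > Sb > Li > K

Li is in period 2, group 1; P is in period 3, group 15; K is in period 4, group 1; Br is in period 4, group 17; Sb is in period 5, group 15.
Electronegativity increases across a period and decreases down a group, tracking effective nuclear charge and atomic size.
Here both period and group differ, so the two effects have to be weighed against each other.
Li > K: Li sits above K in group 1, so the down-group effect alone puts Li higher.
Sb > Li: the two effects oppose for this pair; the across-period effect wins (2.05 vs 0.98).
P > Sb: they share group 15; the group trend gives P the larger value.
Br > P: the two effects oppose for this pair; the across-period effect wins (2.96 vs 2.19).
Approximate values (Pauling): Li 0.98, P 2.19, K 0.82, Br 2.96, Sb 2.05.
So from highest to lowest: Br > P > Sb > Li > K.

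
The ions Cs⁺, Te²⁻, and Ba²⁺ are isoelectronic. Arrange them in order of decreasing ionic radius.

Te²⁻ > Cs⁺ > Ba²⁺

All of these have 54 electrons, so size is governed by nuclear charge alone: the more protons, the stronger the pull on the same electron cloud, and the smaller the ion.
Nuclear charges: Ba²⁺ (Z=56), Cs⁺ (Z=55), Te²⁻ (Z=52).
Largest to smallest: Te²⁻ > Cs⁺ > Ba²⁺.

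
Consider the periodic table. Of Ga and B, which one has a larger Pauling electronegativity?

B

B is in period 2, group 13; Ga is in period 4, group 13.
Atoms toward the upper right of the periodic table pull bonding electrons most strongly.
All are in group 13, so electronegativity increases up the group.
So B has the larger Pauling electronegativity (B > Ga).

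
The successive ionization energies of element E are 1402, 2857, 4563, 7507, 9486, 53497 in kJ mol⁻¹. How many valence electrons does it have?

Look for the largest jump between consecutive ionization energies: IE6/IE5 ≈ 5.6, far larger than any earlier ratio.
That jump marks the point where a core electron is being removed. So the atom has 5 valence electrons.

5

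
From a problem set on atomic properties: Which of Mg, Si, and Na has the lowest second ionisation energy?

IE_2 is the cost of taking one more electron from the +1 cation: Mg⁺ still has 1 valence electron; Si⁺ still has 3 valence electrons; Na⁺ is the bare [Ne] core.
Core electrons are held far more tightly than valence electrons, so Na tops the IE_2 order.
Valence configurations: Mg⁺ [Ne]3s¹, Si⁺ [Ne]3s²3p¹.
The numbers (kJ/mol): Mg 1451, Si 1577, Na 4562.
Overall IE_2 order: Mg < Si < Na.

Mg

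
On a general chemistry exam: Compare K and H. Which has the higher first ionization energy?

H

Across a period the outer electron is held more tightly (higher IE₁); down a group it sits in a higher shell, more shielded, and comes off more easily.
All are in group 1, so first ionization energy increases up the group.
So H has the higher first ionization energy (H > K).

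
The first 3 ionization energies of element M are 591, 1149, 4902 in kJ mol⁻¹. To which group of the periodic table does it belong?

Group 2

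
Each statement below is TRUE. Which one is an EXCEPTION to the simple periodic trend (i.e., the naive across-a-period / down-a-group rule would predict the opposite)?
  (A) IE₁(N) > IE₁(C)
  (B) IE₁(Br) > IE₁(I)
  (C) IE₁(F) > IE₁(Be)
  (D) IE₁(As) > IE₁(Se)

The general trend: first ionisation energy increases across a period and decreases down a group.
(A) N (period 2, group 15) vs C (period 2, group 14): the stated order agrees with the simple trend.
(B) Br (period 4, group 17) vs I (period 5, group 17): the stated order agrees with the simple trend.
(C) F (period 2, group 17) vs Be (period 2, group 2): the stated order agrees with the simple trend.
(D) As (period 4, group 15) vs Se (period 4, group 16): the stated order contradicts the simple trend.
The exception is (D): Se (4p⁴) ionizes more easily than half-filled As (4p³).

(D)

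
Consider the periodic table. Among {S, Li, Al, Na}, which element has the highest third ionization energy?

Li

The third ionization energy removes an electron from the +2 ion. For each element: S²⁺ still has 4 valence electrons; Li²⁺ is already 1 electron into the core; Al²⁺ still has 1 valence electron; Na²⁺ is already 1 electron into the core.
Pulling an electron out of a noble-gas core costs far more than removing a remaining valence electron, so Na and Li sit at the high end of IE_3.
Valence configurations: S²⁺ [Ne]3s²3p², Al²⁺ [Ne]3s¹.
The numbers (kJ/mol): S 3357, Li 11815, Al 2745, Na 6910.
Overall IE_3 order: Al < S < Na < Li.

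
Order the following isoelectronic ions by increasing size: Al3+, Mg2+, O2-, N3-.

Al3+ < Mg2+ < O2- < N3-

All of these have 10 electrons, so size is governed by nuclear charge alone: the more protons, the stronger the pull on the same electron cloud, and the smaller the ion.
Nuclear charges: Al3+ (Z=13), Mg2+ (Z=12), O2- (Z=8), N3- (Z=7).
Smallest to largest: Al3+ < Mg2+ < O2- < N3-.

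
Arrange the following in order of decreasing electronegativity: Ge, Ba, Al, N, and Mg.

N is in period 2, group 15; Mg is in period 3, group 2; Al is in period 3, group 13; Ge is in period 4, group 14; Ba is in period 6, group 2.
EN rises left→right (higher Z_eff, smaller atoms) and falls top→bottom (larger, more shielded atoms).
These span different periods and groups, so the two trends combine.
Mg > Ba: they share group 2; the group trend gives Mg the larger value.
Al > Mg: Al lies to the right of Mg in period 3, so the across-period effect alone puts Al higher.
Ge > Al: the two effects oppose for this pair; the across-period effect wins (2.01 vs 1.61).
N > Ge: both effects reinforce here, so N is clearly the higher of the two.
Tabulated electronegativity (Pauling): N 3.04, Mg 1.31, Al 1.61, Ge 2.01, Ba 0.89.
So from highest to lowest: N > Ge > Al > Mg > Ba.

N > Ge > Al > Mg > Ba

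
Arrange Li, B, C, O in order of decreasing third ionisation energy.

Consider each +2 ion: Li²⁺ is already 1 electron into the core; B²⁺ still has 1 valence electron; C²⁺ still has 2 valence electrons; O²⁺ still has 4 valence electrons.
Core electrons are held far more tightly than valence electrons, so Li tops the IE_3 order.
Valence configurations: B²⁺ [He]2s¹, C²⁺ [He]2s², O²⁺ [He]2s²2p².
The numbers (kJ/mol): Li 11815, B 3660, C 4620, O 5300.
So the third ionization energies run B < C < O < Li.

Li > O > C > B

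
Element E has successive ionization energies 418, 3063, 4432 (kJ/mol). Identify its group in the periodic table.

Look for the largest jump between consecutive ionization energies: IE2/IE1 ≈ 7.3, far larger than any earlier ratio.
That jump marks the point where a core electron is being removed. So the atom has 1 valence electron.
A main-group element with 1 valence electron is in group 1.

Group 1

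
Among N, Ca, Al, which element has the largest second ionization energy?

N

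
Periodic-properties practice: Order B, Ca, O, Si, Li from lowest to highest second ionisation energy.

Ca, Si, B, O, Li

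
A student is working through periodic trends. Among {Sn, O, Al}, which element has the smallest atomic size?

O

O is in period 2, group 16; Al is in period 3, group 13; Sn is in period 5, group 14.
Moving right in a period, electrons are added to the same shell under a stronger nuclear pull, so atoms get smaller; moving down, a new shell is opened and atoms get larger.
Neither a single period nor a single group — weigh both effects.
Al > O: both effects reinforce here, so Al is clearly the larger of the two.
Sn > Al: the two effects oppose for this pair; the down-group effect wins (140 vs 126 pm).
Approximate values (pm): O 63, Al 126, Sn 140.
The smallest atomic size among these belongs to O.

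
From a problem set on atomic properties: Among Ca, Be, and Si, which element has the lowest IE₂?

The second ionization energy removes an electron from the +1 ion. For each element: Ca⁺ still has 1 valence electron; Be⁺ still has 1 valence electron; Si⁺ still has 3 valence electrons.
All are still removing valence electrons, so compare the +1 ions as you would atoms: IE_2 generally rises across a period (higher Z_eff) and falls down a group (larger shell), subject to the usual subshell exceptions.
Valence configurations: Ca⁺ [Ar]4s¹, Be⁺ [He]2s¹, Si⁺ [Ne]3s²3p¹.
The numbers (kJ/mol): Ca 1145, Be 1757, Si 1577.
So the second ionization energies run Ca < Si < Be.

Ca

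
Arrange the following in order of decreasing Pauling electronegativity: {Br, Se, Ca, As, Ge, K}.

EN rises left→right (higher Z_eff, smaller atoms) and falls top→bottom (larger, more shielded atoms).
All lie in period 4, so electronegativity increases left to right.
So from highest to lowest: Br > Se > As > Ge > Ca > K.

Br > Se > As > Ge > Ca > K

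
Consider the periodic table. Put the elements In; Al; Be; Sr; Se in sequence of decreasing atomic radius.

Sr, In, Al, Se, Be

Be is in period 2, group 2; Al is in period 3, group 13; Se is in period 4, group 16; Sr is in period 5, group 2; In is in period 5, group 13.
Across a period the added protons contract the valence shell; down a group each new principal shell makes the atom larger.
Neither a single period nor a single group — weigh both effects.
Se > Be: the two effects oppose for this pair; the down-group effect wins (116 vs 102 pm).
Al > Se: the two effects oppose for this pair; the across-period effect wins (126 vs 116 pm).
In > Al: In sits below Al in group 13, so the down-group effect alone puts In larger.
Sr > In: both are in period 5; the period trend gives Sr the larger value.
Approximate values (pm): Be 102, Al 126, Se 116, Sr 185, In 142.
So from largest to smallest: Sr > In > Al > Se > Be.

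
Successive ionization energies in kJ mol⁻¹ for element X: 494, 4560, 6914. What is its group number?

Look for the largest jump between consecutive ionization energies: IE2/IE1 ≈ 9.2, far larger than any earlier ratio.
That jump marks the point where a core electron is being removed. So the atom has 1 valence electron.
A main-group element with 1 valence electron is in group 1.

Group 1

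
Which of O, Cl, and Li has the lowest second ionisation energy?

Cl

After 1 electron has been removed, what remains? O⁺ still has 5 valence electrons; Cl⁺ still has 6 valence electrons; Li⁺ is the bare [He] core.
Breaking into a closed-shell core is much more expensive than removing a leftover valence electron — Li has the largest IE_2 here.
Valence configurations: O⁺ [He]2s²2p³, Cl⁺ [Ne]3s²3p⁴.
The numbers (kJ/mol): O 3388, Cl 2298, Li 7298.
Hence IE_2: Cl < O < Li.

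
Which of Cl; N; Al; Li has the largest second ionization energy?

Li

After 1 electron has been removed, what remains? Cl⁺ still has 6 valence electrons; N⁺ still has 4 valence electrons; Al⁺ still has 2 valence electrons; Li⁺ is the bare [He] core.
Pulling an electron out of a noble-gas core costs far more than removing a remaining valence electron, so Li sits at the high end of IE_2.
Valence configurations: Cl⁺ [Ne]3s²3p⁴, N⁺ [He]2s²2p², Al⁺ [Ne]3s².
Approximate IE_2 values (kJ/mol): Cl 2298, N 2856, Al 1817, Li 7298.
Overall IE_2 order: Al < Cl < N < Li.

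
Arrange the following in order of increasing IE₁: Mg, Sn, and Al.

Al < Sn < Mg

IE₁ increases left→right with effective nuclear charge and decreases top→bottom as the valence shell moves farther out.
These span different periods and groups, so the two trends combine.
Sn > Al: the two effects oppose for this pair; the across-period effect wins (709 vs 578 kJ/mol).
Mg > Sn: period and group pull opposite ways; the down-group shift dominates (738 vs 709 kJ/mol).
Note the exception: Mg has a higher first ionization energy than Al, contrary to the simple trend — Al's single 3p electron is easier to remove than one from Mg's filled 3s².
Tabulated first ionization energy (kJ/mol): Mg 738, Al 578, Sn 709.
So from lowest to highest: Al < Sn < Mg.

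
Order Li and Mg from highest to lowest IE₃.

Li > Mg

Consider each +2 ion: Li²⁺ is already 1 electron into the core; Mg²⁺ is the bare [Ne] core.
All of these are removing an electron from a noble-gas core or deeper; the smaller core (lower principal quantum number) is held far more tightly, and within a period the higher nuclear charge binds the same core more tightly.
Tabulated IE_3 (kJ/mol): Li 11815, Mg 7733.
Overall IE_3 order: Mg < Li.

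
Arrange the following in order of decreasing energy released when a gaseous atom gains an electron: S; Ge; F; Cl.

Cl > F > S > Ge

F is in period 2, group 17; S is in period 3, group 16; Cl is in period 3, group 17; Ge is in period 4, group 14.
Atoms with high Z_eff and room in the valence shell (especially the halogens) have the most exothermic electron affinities.
Neither a single period nor a single group — weigh both effects.
S > Ge: both effects reinforce here, so S is clearly the higher of the two.
F > S: both effects reinforce here, so F is clearly the higher of the two.
Cl > F: this pair runs against the simple trend — see the exception note.
Note the exception: Cl has a higher electron affinity than F, contrary to the simple trend — F's small 2p subshell makes the incoming electron feel strong e⁻–e⁻ repulsion, so Cl actually releases more energy on gaining an electron.
Tabulated electron affinity (kJ/mol): F 328, S 200, Cl 349, Ge 119.
So from highest to lowest: Cl > F > S > Ge.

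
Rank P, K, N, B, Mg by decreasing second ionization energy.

K > N > B > P > Mg

IE_2 is the cost of taking one more electron from the +1 cation: P⁺ still has 4 valence electrons; K⁺ is the bare [Ar] core; N⁺ still has 4 valence electrons; B⁺ still has 2 valence electrons; Mg⁺ still has 1 valence electron.
Pulling an electron out of a noble-gas core costs far more than removing a remaining valence electron, so K sits at the high end of IE_2.
Valence configurations: P⁺ [Ne]3s²3p², N⁺ [He]2s²2p², B⁺ [He]2s², Mg⁺ [Ne]3s¹.
Tabulated IE_2 (kJ/mol): P 1907, K 3052, N 2856, B 2427, Mg 1451.
Putting it together, IE_2: Mg < P < B < N < K.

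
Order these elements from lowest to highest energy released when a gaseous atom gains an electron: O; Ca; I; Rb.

O is in period 2, group 16; Ca is in period 4, group 2; Rb is in period 5, group 1; I is in period 5, group 17.
Atoms with high Z_eff and room in the valence shell (especially the halogens) have the most exothermic electron affinities.
These span different periods and groups, so the two trends combine.
Rb > Ca: this pair runs against the simple trend — see the exception note.
O > Rb: relative to Rb, both the across-period and down-group shifts push O's electron affinity up.
I > O: the two effects oppose for this pair; the across-period effect wins (295 vs 141 kJ/mol).
Note the exception: Rb has a higher electron affinity than Ca, contrary to the simple trend — adding an electron to Ca (ns²) has to open a new, higher-energy np subshell, which is unfavourable.
For reference (kJ/mol): O 141, Ca 2, Rb 47, I 295.
So from lowest to highest: Ca < Rb < O < I.

Ca < Rb < O < I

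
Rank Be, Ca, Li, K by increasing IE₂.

Ca < Be < K < Li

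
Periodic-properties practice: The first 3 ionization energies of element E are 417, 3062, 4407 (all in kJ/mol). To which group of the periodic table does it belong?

Group 1

Look for the largest jump between consecutive ionization energies: IE2/IE1 ≈ 7.3, far larger than any earlier ratio.
That jump marks the point where a core electron is being removed. So the atom has 1 valence electron.
A main-group element with 1 valence electron is in group 1.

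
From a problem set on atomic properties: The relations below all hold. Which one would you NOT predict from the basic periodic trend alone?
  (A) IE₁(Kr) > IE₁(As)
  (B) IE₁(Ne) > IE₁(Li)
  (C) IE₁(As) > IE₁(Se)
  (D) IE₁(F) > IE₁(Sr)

(C)

The general trend: IE₁ increases across a period and decreases down a group.
(A) Kr (period 4, group 18) vs As (period 4, group 15): the stated order agrees with the simple trend.
(B) Ne (period 2, group 18) vs Li (period 2, group 1): the stated order agrees with the simple trend.
(C) As (period 4, group 15) vs Se (period 4, group 16): the stated order contradicts the simple trend.
(D) F (period 2, group 17) vs Sr (period 5, group 2): the stated order agrees with the simple trend.
The exception is (C): Se (4p⁴) ionizes more easily than half-filled As (4p³).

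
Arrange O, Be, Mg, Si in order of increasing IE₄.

Si < O < Mg < Be

The fourth ionization energy removes an electron from the +3 ion. For each element: O³⁺ still has 3 valence electrons; Be³⁺ is already 1 electron into the core; Mg³⁺ is already 1 electron into the core; Si³⁺ still has 1 valence electron.
Core electrons are held far more tightly than valence electrons, so Mg and Be top the IE_4 order.
Valence configurations: O³⁺ [He]2s²2p¹, Si³⁺ [Ne]3s¹.
The numbers (kJ/mol): O 7469, Be 21007, Mg 10543, Si 4356.
Putting it together, IE_4: Si < O < Mg < Be.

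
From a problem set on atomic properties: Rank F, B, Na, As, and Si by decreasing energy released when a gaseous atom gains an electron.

B is in period 2, group 13; F is in period 2, group 17; Na is in period 3, group 1; Si is in period 3, group 14; As is in period 4, group 15.
Electron affinity generally becomes more exothermic across a period toward the halogens and less exothermic down a group.
Neither a single period nor a single group — weigh both effects.
Na > B: this pair runs against the simple trend — see the exception note.
As > Na: the two effects oppose for this pair; the across-period effect wins (78 vs 53 kJ/mol).
Si > As: period and group pull opposite ways; the down-group shift dominates (134 vs 78 kJ/mol).
F > Si: relative to Si, both the across-period and down-group shifts push F's electron affinity up.
Note the exception: Na has a higher electron affinity than B, contrary to the simple trend — B's ns²np¹ configuration gives only a small electron affinity — the sparsely filled np subshell binds an added electron weakly.
Tabulated electron affinity (kJ/mol): B 27, F 328, Na 53, Si 134, As 78.
So from highest to lowest: F > Si > As > Na > B.

F > Si > As > Na > B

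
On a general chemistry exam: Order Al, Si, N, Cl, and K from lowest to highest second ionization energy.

Consider each +1 ion: Al⁺ still has 2 valence electrons; Si⁺ still has 3 valence electrons; N⁺ still has 4 valence electrons; Cl⁺ still has 6 valence electrons; K⁺ is the bare [Ar] core.
Breaking into a closed-shell core is much more expensive than removing a leftover valence electron — K has the largest IE_2 here.
Valence configurations: Al⁺ [Ne]3s², Si⁺ [Ne]3s²3p¹, N⁺ [He]2s²2p², Cl⁺ [Ne]3s²3p⁴.
Si⁺ loses a lone 3p electron whereas Al⁺ must break into a filled 3s² pair, so IE_2(Al) > IE_2(Si) even though Si has the higher nuclear charge.
Approximate IE_2 values (kJ/mol): Al 1817, Si 1577, N 2856, Cl 2298, K 3052.
Hence IE_2: Si < Al < Cl < N < K.

Si < Al < Cl < N < K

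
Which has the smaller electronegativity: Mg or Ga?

Mg is in period 3, group 2; Ga is in period 4, group 13.
Smaller atoms with higher effective nuclear charge are more electronegative.
A diagonal step moves right (one effect) and down (the opposite effect) at once.
Ga > Mg: the two effects oppose for this pair; the across-period effect wins (1.81 vs 1.31).
Tabulated electronegativity (Pauling): Mg 1.31, Ga 1.81.
So Mg has the smaller electronegativity (Mg < Ga).

Mg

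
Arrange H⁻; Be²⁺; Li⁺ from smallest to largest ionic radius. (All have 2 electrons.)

Be²⁺ < Li⁺ < H⁻

All of these have 2 electrons, so size is governed by nuclear charge alone: the more protons, the stronger the pull on the same electron cloud, and the smaller the ion.
Nuclear charges: Be²⁺ (Z=4), Li⁺ (Z=3), H⁻ (Z=1).
Smallest to largest: Be²⁺ < Li⁺ < H⁻.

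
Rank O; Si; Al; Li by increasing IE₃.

IE_3 is the cost of taking one more electron from the +2 cation: O²⁺ still has 4 valence electrons; Si²⁺ still has 2 valence electrons; Al²⁺ still has 1 valence electron; Li²⁺ is already 1 electron into the core.
Breaking into a closed-shell core is much more expensive than removing a leftover valence electron — Li has the largest IE_3 here.
Valence configurations: O²⁺ [He]2s²2p², Si²⁺ [Ne]3s², Al²⁺ [Ne]3s¹.
Approximate IE_3 values (kJ/mol): O 5300, Si 3232, Al 2745, Li 11815.
Overall IE_3 order: Al < Si < O < Li.

Al < Si < O < Li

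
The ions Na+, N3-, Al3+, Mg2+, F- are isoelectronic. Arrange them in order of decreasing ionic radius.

N3- > F- > Na+ > Mg2+ > Al3+

All of these have 10 electrons, so size is governed by nuclear charge alone: the more protons, the stronger the pull on the same electron cloud, and the smaller the ion.
Nuclear charges: Al3+ (Z=13), Mg2+ (Z=12), Na+ (Z=11), F- (Z=9), N3- (Z=7).
Largest to smallest: N3- > F- > Na+ > Mg2+ > Al3+.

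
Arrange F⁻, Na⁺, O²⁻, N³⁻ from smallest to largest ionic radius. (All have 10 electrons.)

Na⁺ < F⁻ < O²⁻ < N³⁻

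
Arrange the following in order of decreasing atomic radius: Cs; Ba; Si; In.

Cs, Ba, In, Si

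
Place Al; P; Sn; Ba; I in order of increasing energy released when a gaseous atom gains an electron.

Ba < Al < P < Sn < I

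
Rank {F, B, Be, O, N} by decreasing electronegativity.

Atoms toward the upper right of the periodic table pull bonding electrons most strongly.
All lie in period 2, so electronegativity increases left to right.
So from highest to lowest: F > O > N > B > Be.

F, O, N, B, Be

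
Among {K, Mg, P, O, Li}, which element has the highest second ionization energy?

Li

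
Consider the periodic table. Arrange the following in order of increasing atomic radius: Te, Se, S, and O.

O is in period 2, group 16; S is in period 3, group 16; Se is in period 4, group 16; Te is in period 5, group 16.
Atomic radius shrinks across a period as nuclear charge pulls the same shell inward, and grows down a group as new shells are added.
All are in group 16, so atomic radius increases down the group.
So from smallest to largest: O < S < Se < Te.

O, S, Se, Te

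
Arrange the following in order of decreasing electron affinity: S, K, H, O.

H is in period 1, group 1; O is in period 2, group 16; S is in period 3, group 16; K is in period 4, group 1.
Electron affinity generally becomes more exothermic across a period toward the halogens and less exothermic down a group.
Neither a single period nor a single group — weigh both effects.
H > K: H sits above K in group 1, so the down-group effect alone puts H higher.
O > H: period and group pull opposite ways; the across-period shift dominates (141 vs 73 kJ/mol).
S > O: this pair runs against the simple trend — see the exception note.
Note the exception: S has a higher electron affinity than O, contrary to the simple trend — the compact 2p subshell of O repels the added electron more than S's larger 3p does.
For reference (kJ/mol): H 73, O 141, S 200, K 48.
So from highest to lowest: S > O > H > K.

S > O > H > K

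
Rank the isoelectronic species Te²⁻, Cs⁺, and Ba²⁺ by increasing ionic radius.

Ba²⁺, Cs⁺, Te²⁻

All of these have 54 electrons, so size is governed by nuclear charge alone: the more protons, the stronger the pull on the same electron cloud, and the smaller the ion.
Nuclear charges: Ba²⁺ (Z=56), Cs⁺ (Z=55), Te²⁻ (Z=52).
Smallest to largest: Ba²⁺ < Cs⁺ < Te²⁻.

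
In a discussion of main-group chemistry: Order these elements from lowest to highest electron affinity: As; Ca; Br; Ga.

Ca is in period 4, group 2; Ga is in period 4, group 13; As is in period 4, group 15; Br is in period 4, group 17.
Electron affinity generally becomes more exothermic across a period toward the halogens and less exothermic down a group.
All lie in period 4, so electron affinity increases left to right.
So from lowest to highest: Ca < Ga < As < Br.

Ca < Ga < As < Br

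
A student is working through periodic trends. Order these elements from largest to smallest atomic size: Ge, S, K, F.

K > Ge > S > F

F is in period 2, group 17; S is in period 3, group 16; K is in period 4, group 1; Ge is in period 4, group 14.
Atomic radius shrinks across a period as nuclear charge pulls the same shell inward, and grows down a group as new shells are added.
Here both period and group differ, so the two effects have to be weighed against each other.
S > F: relative to F, both the across-period and down-group shifts push S's atomic radius up.
Ge > S: both effects reinforce here, so Ge is clearly the larger of the two.
K > Ge: K lies to the left of Ge in period 4, so the across-period effect alone puts K larger.
For reference (pm): F 64, S 103, K 196, Ge 121.
So from largest to smallest: K > Ge > S > F.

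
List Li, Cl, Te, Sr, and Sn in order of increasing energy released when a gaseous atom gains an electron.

Sr < Li < Sn < Te < Cl

Li is in period 2, group 1; Cl is in period 3, group 17; Sr is in period 5, group 2; Sn is in period 5, group 14; Te is in period 5, group 16.
Adding an electron releases more energy for atoms nearer the top right (short of the noble gases).
Neither a single period nor a single group — weigh both effects.
Li > Sr: period and group pull opposite ways; the down-group shift dominates (60 vs 5 kJ/mol).
Sn > Li: period and group pull opposite ways; the across-period shift dominates (107 vs 60 kJ/mol).
Te > Sn: both are in period 5; the period trend gives Te the larger value.
Cl > Te: both effects reinforce here, so Cl is clearly the higher of the two.
Approximate values (kJ/mol): Li 60, Cl 349, Sr 5, Sn 107, Te 190.
So from lowest to highest: Sr < Li < Sn < Te < Cl.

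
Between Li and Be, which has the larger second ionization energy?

Li

The second ionization energy removes an electron from the +1 ion. For each element: Li⁺ is the bare [He] core; Be⁺ still has 1 valence electron.
Breaking into a closed-shell core is much more expensive than removing a leftover valence electron — Li has the largest IE_2 here.
Approximate IE_2 values (kJ/mol): Li 7298, Be 1757.
Putting it together, IE_2: Be < Li.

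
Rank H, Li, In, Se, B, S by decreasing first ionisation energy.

H, S, Se, B, In, Li

H is in period 1, group 1; Li is in period 2, group 1; B is in period 2, group 13; S is in period 3, group 16; Se is in period 4, group 16; In is in period 5, group 13.
First ionization energy rises across a period (greater Z_eff holds electrons more tightly) and falls down a group (valence electrons are farther from the nucleus).
Here both period and group differ, so the two effects have to be weighed against each other.
In > Li: the two effects oppose for this pair; the across-period effect wins (558 vs 520 kJ/mol).
B > In: they share group 13; the group trend gives B the larger value.
Se > B: period and group pull opposite ways; the across-period shift dominates (941 vs 801 kJ/mol).
S > Se: S sits above Se in group 16, so the down-group effect alone puts S higher.
H > S: the two effects oppose for this pair; the down-group effect wins (1312 vs 1000 kJ/mol).
For reference (kJ/mol): H 1312, Li 520, B 801, S 1000, Se 941, In 558.
So from highest to lowest: H > S > Se > B > In > Li.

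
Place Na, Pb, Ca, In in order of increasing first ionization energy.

Na < In < Ca < Pb

Na is in period 3, group 1; Ca is in period 4, group 2; In is in period 5, group 13; Pb is in period 6, group 14.
IE₁ increases left→right with effective nuclear charge and decreases top→bottom as the valence shell moves farther out.
A diagonal step moves right (one effect) and down (the opposite effect) at once.
In > Na: period and group pull opposite ways; the across-period shift dominates (558 vs 496 kJ/mol).
Ca > In: the two effects oppose for this pair; the down-group effect wins (590 vs 558 kJ/mol).
Pb > Ca: the two effects oppose for this pair; the across-period effect wins (716 vs 590 kJ/mol).
Approximate values (kJ/mol): Na 496, Ca 590, In 558, Pb 716.
So from lowest to highest: Na < In < Ca < Pb.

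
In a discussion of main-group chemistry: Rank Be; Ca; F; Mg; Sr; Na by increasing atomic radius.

F < Be < Mg < Na < Ca < Sr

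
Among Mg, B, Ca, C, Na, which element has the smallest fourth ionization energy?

C

IE_4 is the cost of taking one more electron from the +3 cation: Mg³⁺ is already 1 electron into the core; B³⁺ is the bare [He] core; Ca³⁺ is already 1 electron into the core; C³⁺ still has 1 valence electron; Na³⁺ is already 2 electrons into the core.
Core electrons are held far more tightly than valence electrons, so Ca, Na, Mg and B top the IE_4 order.
The numbers (kJ/mol): Mg 10543, B 25026, Ca 6491, C 6223, Na 9543.
Overall IE_4 order: C < Ca < Na < Mg < B.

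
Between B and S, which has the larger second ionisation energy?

B

After 1 electron has been removed, what remains? B⁺ still has 2 valence electrons; S⁺ still has 5 valence electrons.
All are still removing valence electrons, so compare the +1 ions as you would atoms: IE_2 generally rises across a period (higher Z_eff) and falls down a group (larger shell), subject to the usual subshell exceptions.
Valence configurations: B⁺ [He]2s², S⁺ [Ne]3s²3p³.
The numbers (kJ/mol): B 2427, S 2252.
Hence IE_2: S < B.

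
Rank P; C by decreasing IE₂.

The second ionization energy removes an electron from the +1 ion. For each element: P⁺ still has 4 valence electrons; C⁺ still has 3 valence electrons.
All are still removing valence electrons, so compare the +1 ions as you would atoms: IE_2 generally rises across a period (higher Z_eff) and falls down a group (larger shell), subject to the usual subshell exceptions.
Valence configurations: P⁺ [Ne]3s²3p², C⁺ [He]2s²2p¹.
Tabulated IE_2 (kJ/mol): P 1907, C 2353.
Putting it together, IE_2: P < C.

C > P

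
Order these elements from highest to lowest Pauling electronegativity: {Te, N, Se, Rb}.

N, Se, Te, Rb

N is in period 2, group 15; Se is in period 4, group 16; Rb is in period 5, group 1; Te is in period 5, group 16.
Atoms toward the upper right of the periodic table pull bonding electrons most strongly.
These span different periods and groups, so the two trends combine.
Te > Rb: both are in period 5; the period trend gives Te the larger value.
Se > Te: Se sits above Te in group 16, so the down-group effect alone puts Se higher.
N > Se: period and group pull opposite ways; the down-group shift dominates (3.04 vs 2.55).
Tabulated electronegativity (Pauling): N 3.04, Se 2.55, Rb 0.82, Te 2.10.
So from highest to lowest: N > Se > Te > Rb.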